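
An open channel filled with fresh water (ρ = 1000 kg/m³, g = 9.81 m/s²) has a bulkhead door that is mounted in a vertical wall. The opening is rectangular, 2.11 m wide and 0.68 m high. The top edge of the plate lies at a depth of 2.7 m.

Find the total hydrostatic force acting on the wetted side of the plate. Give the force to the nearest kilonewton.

F ≈ 43 kN

γ = ρg = 1000 × 9.81 = 9810 N/m³ = 9.81 kN/m³.
The centroid lies 0.68/2 = 0.34 m below the top edge, so the centroid depth is h_c = 2.7 + 0.34 = 3.04 m.
A = 2.11 × 0.68 = 1.4348 m².
Resultant F = γ·h_c·A = 9.81 × 3.04 × 1.4348 = 42.7892 kN.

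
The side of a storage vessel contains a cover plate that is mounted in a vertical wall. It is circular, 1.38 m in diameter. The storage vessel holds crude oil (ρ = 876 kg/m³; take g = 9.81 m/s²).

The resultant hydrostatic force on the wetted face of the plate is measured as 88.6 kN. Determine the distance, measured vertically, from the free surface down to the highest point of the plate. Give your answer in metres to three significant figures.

γ = ρg = 876 × 9.81 / 1000 = 8.59356 kN/m³.
A = π(0.69)² = 1.49571 m².
From F = γ·h_c·A, the centroid depth is h_c = 88.6/(8.59356 × 1.49571) = 6.89308 m.
The centroid is at the centre, 0.69 m below the top of the plate, so the highest point sits at h_top = 6.89308 − 0.69 = 6.20308 m below the surface.

d_top ≈ 6.20 m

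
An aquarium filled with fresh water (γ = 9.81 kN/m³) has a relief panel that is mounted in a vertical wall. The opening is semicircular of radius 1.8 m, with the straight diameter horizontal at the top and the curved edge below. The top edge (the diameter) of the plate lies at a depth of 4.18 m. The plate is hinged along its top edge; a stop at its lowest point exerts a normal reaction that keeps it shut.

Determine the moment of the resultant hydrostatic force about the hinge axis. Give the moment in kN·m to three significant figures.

M ≈ 200 kN·m

γ = 9.81 kN/m³.
The centroid of a semicircle lies 4r/(3π) = 0.763944 m from the diameter, here below the top edge, so the centroid depth is h_c = 4.18 + 0.763944 = 4.94394 m.
A = πr²/2 = π × 1.8²/2 = 5.08938 m².
Resultant F = γ·h_c·A = 9.81 × 4.94394 × 5.08938 = 246.835 kN.
I_c = (π/8 − 8/(9π))·r⁴ = 0.109757 × 1.8⁴ = 1.15219 m⁴.
Centre of pressure: y_p = y_c + I_c/(y_c·A) = 4.94394 + 1.15219/(4.94394 × 5.08938) = 4.94394 + 0.0457916 = 4.98973 m along the plane.
The resultant acts 0.763944 + 0.0457916 = 0.809736 m (along the plate) below the hinge at the top edge, so the moment about the hinge is M = F × 0.809736 = 246.835 × 0.809736 = 199.871 kN·m.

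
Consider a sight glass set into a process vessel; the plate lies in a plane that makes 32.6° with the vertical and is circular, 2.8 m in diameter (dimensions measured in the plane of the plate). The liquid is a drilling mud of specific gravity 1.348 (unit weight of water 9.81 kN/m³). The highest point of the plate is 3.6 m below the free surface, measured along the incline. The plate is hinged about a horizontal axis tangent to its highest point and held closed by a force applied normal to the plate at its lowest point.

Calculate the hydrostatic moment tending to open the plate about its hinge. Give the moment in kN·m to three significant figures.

M ≈ 514 kN·m

γ = 1.348 × 9.81 = 13.22388 kN/m³.
The plate makes 32.6° with the vertical, i.e. θ = 90° − 32.6° = 57.4° to the horizontal. Measuring y along the incline from the free-surface line, vertical depth h = y·sinθ with sinθ = 0.842452.
The centroid is at the centre, 1.4 m below the top of the plate, so y_c = 3.6 + 1.4 = 5 m and h_c = 5 × 0.842452 = 4.21226 m.
A = π(1.4)² = 6.15752 m².
Resultant F = γ·h_c·A = 13.22388 × 4.21226 × 6.15752 = 342.989 kN.
I_c = πr⁴/4 = π × 1.4⁴/4 = 3.01719 m⁴.
Centre of pressure: y_p = y_c + I_c/(y_c·A) = 5 + 3.01719/(5 × 6.15752) = 5 + 0.0980002 = 5.098 m along the plane.
The resultant acts 1.4 + 0.0980002 = 1.498 m (along the plate) below the hinge at the top edge, so the moment about the hinge is M = F × 1.498 = 342.989 × 1.498 = 513.798 kN·m.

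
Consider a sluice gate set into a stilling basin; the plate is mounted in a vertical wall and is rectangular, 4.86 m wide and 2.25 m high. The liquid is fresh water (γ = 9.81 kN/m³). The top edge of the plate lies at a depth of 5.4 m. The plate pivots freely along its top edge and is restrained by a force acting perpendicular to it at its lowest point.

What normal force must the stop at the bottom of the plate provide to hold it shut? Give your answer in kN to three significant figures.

γ = 9.81 kN/m³.
The centroid lies 2.25/2 = 1.125 m below the top edge, so the centroid depth is h_c = 5.4 + 1.125 = 6.525 m.
A = 4.86 × 2.25 = 10.935 m².
Resultant F = γ·h_c·A = 9.81 × 6.525 × 10.935 = 699.952 kN.
I_c = b·h³/12 = 4.86 × 2.25³/12 = 4.6132 m⁴.
Centre of pressure: y_p = y_c + I_c/(y_c·A) = 6.525 + 4.6132/(6.525 × 10.935) = 6.525 + 0.0646551 = 6.58966 m along the plane.
The resultant acts 1.125 + 0.0646551 = 1.18966 m (along the plate) below the hinge at the top edge, so the moment about the hinge is M = F × 1.18966 = 699.952 × 1.18966 = 832.705 kN·m.
A normal force at the bottom, 2.25 m from the hinge, must supply this moment: P = 832.705/2.25 = 370.091 kN.

P ≈ 370 kN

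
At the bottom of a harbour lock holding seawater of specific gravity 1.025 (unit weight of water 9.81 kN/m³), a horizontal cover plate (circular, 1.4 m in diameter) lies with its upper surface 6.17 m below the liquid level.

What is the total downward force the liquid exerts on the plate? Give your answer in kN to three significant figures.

F ≈ 95.5 kN

γ = 1.025 × 9.81 = 10.05525 kN/m³.
The plate is horizontal, so pressure is uniform at p = γ·h = 10.05525 × 6.17 = 62.0409 kN/m².
A = π(0.7)² = 1.53938 m².
F = p·A = 62.0409 × 1.53938 = 95.5045 kN.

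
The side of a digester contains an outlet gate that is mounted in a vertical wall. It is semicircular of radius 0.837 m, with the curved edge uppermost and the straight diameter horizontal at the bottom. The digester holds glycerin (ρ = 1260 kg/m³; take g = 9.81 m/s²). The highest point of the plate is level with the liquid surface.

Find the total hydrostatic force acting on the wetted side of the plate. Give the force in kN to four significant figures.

F ≈ 6.553 kN

γ = ρg = 1260 × 9.81 / 1000 = 12.3606 kN/m³.
The centroid lies 4r/(3π) = 0.355234 m above the diameter, so r − 4r/(3π) = 0.837 − 0.355234 = 0.481766 m below the topmost point, so the centroid depth is h_c = 0.481766 m.
A = πr²/2 = π × 0.837²/2 = 1.10045 m².
Resultant F = γ·h_c·A = 12.3606 × 0.481766 × 1.10045 = 6.55309 kN.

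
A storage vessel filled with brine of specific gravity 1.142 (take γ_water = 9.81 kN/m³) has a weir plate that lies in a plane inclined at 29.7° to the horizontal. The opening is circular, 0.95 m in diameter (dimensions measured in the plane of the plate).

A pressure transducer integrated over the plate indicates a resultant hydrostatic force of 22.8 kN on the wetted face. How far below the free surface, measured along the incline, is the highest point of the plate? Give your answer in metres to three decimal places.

y_top ≈ 5.320 m

γ = 1.142 × 9.81 = 11.20302 kN/m³.
A = π(0.475)² = 0.708822 m².
From F = γ·h_c·A, the centroid depth is h_c = 22.8/(11.20302 × 0.708822) = 2.87119 m.
Let θ = 29.7° be the plate's angle to the horizontal; measure y along the incline from where the plane meets the free surface. Vertical depth h = y·sinθ with sinθ = 0.495459.
Along the incline, y_c = h_c/sinθ = 2.87119/0.495459 = 5.79501 m.
The centroid is at the centre, 0.475 m below the top of the plate, so the highest point sits at y_top = 5.79501 − 0.475 = 5.32001 m along the incline.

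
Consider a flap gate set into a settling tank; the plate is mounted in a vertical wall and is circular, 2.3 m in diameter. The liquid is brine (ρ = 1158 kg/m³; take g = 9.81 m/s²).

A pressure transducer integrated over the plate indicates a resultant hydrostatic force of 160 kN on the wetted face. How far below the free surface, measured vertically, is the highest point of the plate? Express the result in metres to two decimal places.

d_top ≈ 2.24 m

γ = ρg = 1158 × 9.81 / 1000 = 11.35998 kN/m³.
A = π(1.15)² = 4.15476 m².
From F = γ·h_c·A, the centroid depth is h_c = 160/(11.35998 × 4.15476) = 3.38997 m.
The centroid is at the centre, 1.15 m below the top of the plate, so the highest point sits at h_top = 3.38997 − 1.15 = 2.23997 m below the surface.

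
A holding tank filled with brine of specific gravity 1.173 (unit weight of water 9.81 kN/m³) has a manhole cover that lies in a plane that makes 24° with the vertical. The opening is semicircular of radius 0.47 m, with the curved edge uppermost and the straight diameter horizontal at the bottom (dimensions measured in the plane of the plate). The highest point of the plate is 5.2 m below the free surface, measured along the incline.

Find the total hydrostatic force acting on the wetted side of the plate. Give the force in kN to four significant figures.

γ = 1.173 × 9.81 = 11.50713 kN/m³.
The plate makes 24° with the vertical, i.e. θ = 90° − 24° = 66° to the horizontal. Measuring y along the incline from the free-surface line, vertical depth h = y·sinθ with sinθ = 0.913545.
The centroid lies 4r/(3π) = 0.199474 m above the diameter, so r − 4r/(3π) = 0.47 − 0.199474 = 0.270526 m below the topmost point, so y_c = 5.2 + 0.270526 = 5.47053 m and h_c = 5.47053 × 0.913545 = 4.99758 m.
A = πr²/2 = π × 0.47²/2 = 0.346989 m².
Resultant F = γ·h_c·A = 11.50713 × 4.99758 × 0.346989 = 19.9546 kN.

F ≈ 19.95 kN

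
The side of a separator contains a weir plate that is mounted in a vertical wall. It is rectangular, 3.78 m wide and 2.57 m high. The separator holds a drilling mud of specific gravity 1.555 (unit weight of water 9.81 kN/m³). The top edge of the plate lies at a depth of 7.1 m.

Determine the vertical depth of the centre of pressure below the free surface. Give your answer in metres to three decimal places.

h_p = 8.451 m

γ = 1.555 × 9.81 = 15.25455 kN/m³.
The centroid lies 2.57/2 = 1.285 m below the top edge, so the centroid depth is h_c = 7.1 + 1.285 = 8.385 m.
A = 3.78 × 2.57 = 9.7146 m².
Resultant F = γ·h_c·A = 15.25455 × 8.385 × 9.7146 = 1242.59 kN.
I_c = b·h³/12 = 3.78 × 2.57³/12 = 5.347 m⁴.
Centre of pressure: y_p = y_c + I_c/(y_c·A) = 8.385 + 5.347/(8.385 × 9.7146) = 8.385 + 0.0656421 = 8.45064 m along the plane.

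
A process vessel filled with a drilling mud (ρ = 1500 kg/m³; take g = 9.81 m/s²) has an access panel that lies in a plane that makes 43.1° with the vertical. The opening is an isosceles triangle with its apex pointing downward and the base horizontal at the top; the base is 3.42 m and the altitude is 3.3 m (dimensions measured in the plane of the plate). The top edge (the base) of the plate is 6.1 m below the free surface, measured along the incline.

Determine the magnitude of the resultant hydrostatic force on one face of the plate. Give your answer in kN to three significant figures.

F ≈ 437 kN

γ = ρg = 1500 × 9.81 / 1000 = 14.715 kN/m³.
The plate makes 43.1° with the vertical, i.e. θ = 90° − 43.1° = 46.9° to the horizontal. Measuring y along the incline from the free-surface line, vertical depth h = y·sinθ with sinθ = 0.730162.
With the apex down, the centroid sits h/3 = 3.3/3 = 1.1 m below the base (the top edge), so y_c = 6.1 + 1.1 = 7.2 m and h_c = 7.2 × 0.730162 = 5.25717 m.
A = ½ × 3.42 × 3.3 = 5.643 m².
Resultant F = γ·h_c·A = 14.715 × 5.25717 × 5.643 = 436.538 kN.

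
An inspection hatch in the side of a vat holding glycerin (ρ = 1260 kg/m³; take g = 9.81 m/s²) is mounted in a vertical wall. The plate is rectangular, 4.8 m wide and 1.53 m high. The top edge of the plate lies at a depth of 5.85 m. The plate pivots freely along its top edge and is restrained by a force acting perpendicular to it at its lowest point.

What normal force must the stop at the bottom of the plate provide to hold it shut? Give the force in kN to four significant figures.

γ = ρg = 1260 × 9.81 / 1000 = 12.3606 kN/m³.
The centroid lies 1.53/2 = 0.765 m below the top edge, so the centroid depth is h_c = 5.85 + 0.765 = 6.615 m.
A = 4.8 × 1.53 = 7.344 m².
Resultant F = γ·h_c·A = 12.3606 × 6.615 × 7.344 = 600.485 kN.
I_c = b·h³/12 = 4.8 × 1.53³/12 = 1.43263 m⁴.
Centre of pressure: y_p = y_c + I_c/(y_c·A) = 6.615 + 1.43263/(6.615 × 7.344) = 6.615 + 0.0294898 = 6.64449 m along the plane.
The resultant acts 0.765 + 0.0294898 = 0.79449 m (along the plate) below the hinge at the top edge, so the moment about the hinge is M = F × 0.79449 = 600.485 × 0.79449 = 477.079 kN·m.
A normal force at the bottom, 1.53 m from the hinge, must supply this moment: P = 477.079/1.53 = 311.816 kN.

P ≈ 311.8 kN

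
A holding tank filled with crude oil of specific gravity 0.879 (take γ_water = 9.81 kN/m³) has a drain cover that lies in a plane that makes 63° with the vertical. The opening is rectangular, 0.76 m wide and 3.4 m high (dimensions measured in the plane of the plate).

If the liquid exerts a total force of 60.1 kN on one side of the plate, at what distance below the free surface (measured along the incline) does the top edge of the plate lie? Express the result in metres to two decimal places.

γ = 0.879 × 9.81 = 8.62299 kN/m³.
A = 0.76 × 3.4 = 2.584 m².
From F = γ·h_c·A, the centroid depth is h_c = 60.1/(8.62299 × 2.584) = 2.69727 m.
The plate makes 63° with the vertical, i.e. θ = 90° − 63° = 27° to the horizontal. Measuring y along the incline from the free-surface line, vertical depth h = y·sinθ with sinθ = 0.453990.
Along the incline, y_c = h_c/sinθ = 2.69727/0.453990 = 5.94125 m.
The centroid lies 3.4/2 = 1.7 m below the top edge, so the top edge sits at y_top = 5.94125 − 1.7 = 4.24125 m along the incline.

y_top ≈ 4.24 m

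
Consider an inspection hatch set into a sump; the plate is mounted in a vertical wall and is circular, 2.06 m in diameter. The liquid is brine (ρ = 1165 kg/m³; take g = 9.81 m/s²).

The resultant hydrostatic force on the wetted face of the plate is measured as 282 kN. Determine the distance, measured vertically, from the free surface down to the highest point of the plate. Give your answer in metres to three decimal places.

γ = ρg = 1165 × 9.81 / 1000 = 11.42865 kN/m³.
A = π(1.03)² = 3.33292 m².
From F = γ·h_c·A, the centroid depth is h_c = 282/(11.42865 × 3.33292) = 7.40337 m.
The centroid is at the centre, 1.03 m below the top of the plate, so the highest point sits at h_top = 7.40337 − 1.03 = 6.37337 m below the surface.

d_top ≈ 6.373 m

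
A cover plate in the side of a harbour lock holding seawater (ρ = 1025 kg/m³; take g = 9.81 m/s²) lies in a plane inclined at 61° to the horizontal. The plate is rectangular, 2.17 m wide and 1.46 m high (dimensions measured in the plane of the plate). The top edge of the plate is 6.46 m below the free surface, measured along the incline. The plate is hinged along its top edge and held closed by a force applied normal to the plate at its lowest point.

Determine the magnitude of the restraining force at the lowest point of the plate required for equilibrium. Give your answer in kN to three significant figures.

γ = ρg = 1025 × 9.81 / 1000 = 10.05525 kN/m³.
Let θ = 61° be the plate's angle to the horizontal; measure y along the incline from where the plane meets the free surface. Vertical depth h = y·sinθ with sinθ = 0.874620.
The centroid lies 1.46/2 = 0.73 m below the top edge, so y_c = 6.46 + 0.73 = 7.19 m and h_c = 7.19 × 0.874620 = 6.28852 m.
A = 2.17 × 1.46 = 3.1682 m².
Resultant F = γ·h_c·A = 10.05525 × 6.28852 × 3.1682 = 200.334 kN.
I_c = b·h³/12 = 2.17 × 1.46³/12 = 0.562778 m⁴.
Centre of pressure: y_p = y_c + I_c/(y_c·A) = 7.19 + 0.562778/(7.19 × 3.1682) = 7.19 + 0.0247056 = 7.21471 m along the plane.
The resultant acts 0.73 + 0.0247056 = 0.754706 m (along the plate) below the hinge at the top edge, so the moment about the hinge is M = F × 0.754706 = 200.334 × 0.754706 = 151.193 kN·m.
A normal force at the bottom, 1.46 m from the hinge, must supply this moment: P = 151.193/1.46 = 103.557 kN.

P ≈ 104 kN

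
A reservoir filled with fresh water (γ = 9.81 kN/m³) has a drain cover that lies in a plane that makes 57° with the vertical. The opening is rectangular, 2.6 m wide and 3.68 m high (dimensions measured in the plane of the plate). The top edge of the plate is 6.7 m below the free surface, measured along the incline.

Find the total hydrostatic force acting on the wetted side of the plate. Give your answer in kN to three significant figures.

F ≈ 437 kN

γ = 9.81 kN/m³.
The plate makes 57° with the vertical, i.e. θ = 90° − 57° = 33° to the horizontal. Measuring y along the incline from the free-surface line, vertical depth h = y·sinθ with sinθ = 0.544639.
The centroid lies 3.68/2 = 1.84 m below the top edge, so y_c = 6.7 + 1.84 = 8.54 m and h_c = 8.54 × 0.544639 = 4.65122 m.
A = 2.6 × 3.68 = 9.568 m².
Resultant F = γ·h_c·A = 9.81 × 4.65122 × 9.568 = 436.573 kN.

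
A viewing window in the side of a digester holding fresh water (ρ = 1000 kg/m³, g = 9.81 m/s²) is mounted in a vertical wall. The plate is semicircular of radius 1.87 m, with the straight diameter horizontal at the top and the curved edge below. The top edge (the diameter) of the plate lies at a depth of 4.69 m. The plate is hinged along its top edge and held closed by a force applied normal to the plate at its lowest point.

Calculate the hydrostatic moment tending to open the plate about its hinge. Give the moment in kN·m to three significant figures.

γ = ρg = 1000 × 9.81 = 9810 N/m³ = 9.81 kN/m³.
The centroid of a semicircle lies 4r/(3π) = 0.793653 m from the diameter, here below the top edge, so the centroid depth is h_c = 4.69 + 0.793653 = 5.48365 m.
A = πr²/2 = π × 1.87²/2 = 5.49292 m².
Resultant F = γ·h_c·A = 9.81 × 5.48365 × 5.49292 = 295.489 kN.
I_c = (π/8 − 8/(9π))·r⁴ = 0.109757 × 1.87⁴ = 1.34214 m⁴.
Centre of pressure: y_p = y_c + I_c/(y_c·A) = 5.48365 + 1.34214/(5.48365 × 5.49292) = 5.48365 + 0.0445579 = 5.52821 m along the plane.
The resultant acts 0.793653 + 0.0445579 = 0.838211 m (along the plate) below the hinge at the top edge, so the moment about the hinge is M = F × 0.838211 = 295.489 × 0.838211 = 247.682 kN·m.

M ≈ 248 kN·m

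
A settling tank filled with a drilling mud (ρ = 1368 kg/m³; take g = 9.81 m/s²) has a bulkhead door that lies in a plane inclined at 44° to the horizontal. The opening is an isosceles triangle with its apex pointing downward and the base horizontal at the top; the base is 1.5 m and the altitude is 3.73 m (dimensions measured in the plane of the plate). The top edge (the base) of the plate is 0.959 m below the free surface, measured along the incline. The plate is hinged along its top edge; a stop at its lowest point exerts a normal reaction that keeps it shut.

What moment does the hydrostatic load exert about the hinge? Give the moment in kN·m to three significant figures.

γ = ρg = 1368 × 9.81 / 1000 = 13.42008 kN/m³.
Let θ = 44° be the plate's angle to the horizontal; measure y along the incline from where the plane meets the free surface. Vertical depth h = y·sinθ with sinθ = 0.694658.
With the apex down, the centroid sits h/3 = 3.73/3 = 1.24333 m below the base (the top edge), so y_c = 0.959 + 1.24333 = 2.20233 m and h_c = 2.20233 × 0.694658 = 1.52987 m.
A = ½ × 1.5 × 3.73 = 2.7975 m².
Resultant F = γ·h_c·A = 13.42008 × 1.52987 × 2.7975 = 57.4354 kN.
I_c = b·h³/36 = 1.5 × 3.73³/36 = 2.1623 m⁴.
Centre of pressure: y_p = y_c + I_c/(y_c·A) = 2.20233 + 2.1623/(2.20233 × 2.7975) = 2.20233 + 0.350965 = 2.55329 m along the plane.
The resultant acts 1.24333 + 0.350965 = 1.5943 m (along the plate) below the hinge at the top edge, so the moment about the hinge is M = F × 1.5943 = 57.4354 × 1.5943 = 91.5693 kN·m.

M ≈ 91.6 kN·m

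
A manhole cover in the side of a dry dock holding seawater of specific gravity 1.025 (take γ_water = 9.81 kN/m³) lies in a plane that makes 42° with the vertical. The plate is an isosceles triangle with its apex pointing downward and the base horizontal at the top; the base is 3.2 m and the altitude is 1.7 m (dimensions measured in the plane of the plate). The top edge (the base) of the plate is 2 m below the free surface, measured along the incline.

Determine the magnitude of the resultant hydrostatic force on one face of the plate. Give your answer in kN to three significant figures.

γ = 1.025 × 9.81 = 10.05525 kN/m³.
The plate makes 42° with the vertical, i.e. θ = 90° − 42° = 48° to the horizontal. Measuring y along the incline from the free-surface line, vertical depth h = y·sinθ with sinθ = 0.743145.
With the apex down, the centroid sits h/3 = 1.7/3 = 0.566667 m below the base (the top edge), so y_c = 2 + 0.566667 = 2.56667 m and h_c = 2.56667 × 0.743145 = 1.90741 m.
A = ½ × 3.2 × 1.7 = 2.72 m².
Resultant F = γ·h_c·A = 10.05525 × 1.90741 × 2.72 = 52.1682 kN.

F ≈ 52.2 kN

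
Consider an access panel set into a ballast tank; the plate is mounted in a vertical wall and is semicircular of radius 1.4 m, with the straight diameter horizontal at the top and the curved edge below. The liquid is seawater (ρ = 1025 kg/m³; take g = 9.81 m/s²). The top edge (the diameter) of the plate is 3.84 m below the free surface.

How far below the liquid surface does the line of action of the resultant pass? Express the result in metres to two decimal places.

γ = ρg = 1025 × 9.81 / 1000 = 10.05525 kN/m³.
The centroid of a semicircle lies 4r/(3π) = 0.594178 m from the diameter, here below the top edge, so the centroid depth is h_c = 3.84 + 0.594178 = 4.43418 m.
A = πr²/2 = π × 1.4²/2 = 3.07876 m².
Resultant F = γ·h_c·A = 10.05525 × 4.43418 × 3.07876 = 137.272 kN.
I_c = (π/8 − 8/(9π))·r⁴ = 0.109757 × 1.4⁴ = 0.421642 m⁴.
Centre of pressure: y_p = y_c + I_c/(y_c·A) = 4.43418 + 0.421642/(4.43418 × 3.07876) = 4.43418 + 0.0308855 = 4.46507 m along the plane.

h_p = 4.47 m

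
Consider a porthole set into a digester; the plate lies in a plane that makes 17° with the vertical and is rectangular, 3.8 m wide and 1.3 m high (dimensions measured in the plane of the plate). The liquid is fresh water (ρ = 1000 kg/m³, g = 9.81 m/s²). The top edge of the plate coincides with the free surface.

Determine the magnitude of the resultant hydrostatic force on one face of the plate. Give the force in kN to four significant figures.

F ≈ 30.12 kN

γ = ρg = 1000 × 9.81 = 9810 N/m³ = 9.81 kN/m³.
The plate makes 17° with the vertical, i.e. θ = 90° − 17° = 73° to the horizontal. Measuring y along the incline from the free-surface line, vertical depth h = y·sinθ with sinθ = 0.956305.
The centroid lies 1.3/2 = 0.65 m below the top edge, so y_c = 0.65 m and h_c = 0.65 × 0.956305 = 0.621598 m.
A = 3.8 × 1.3 = 4.94 m².
Resultant F = γ·h_c·A = 9.81 × 0.621598 × 4.94 = 30.1235 kN.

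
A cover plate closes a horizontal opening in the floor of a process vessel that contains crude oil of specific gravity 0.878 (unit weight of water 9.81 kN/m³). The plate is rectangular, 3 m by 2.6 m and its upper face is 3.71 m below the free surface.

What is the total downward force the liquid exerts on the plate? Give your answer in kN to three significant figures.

γ = 0.878 × 9.81 = 8.61318 kN/m³.
The plate is horizontal, so pressure is uniform at p = γ·h = 8.61318 × 3.71 = 31.9549 kN/m².
A = 3 × 2.6 = 7.8 m².
F = p·A = 31.9549 × 7.8 = 249.248 kN.

F ≈ 249 kN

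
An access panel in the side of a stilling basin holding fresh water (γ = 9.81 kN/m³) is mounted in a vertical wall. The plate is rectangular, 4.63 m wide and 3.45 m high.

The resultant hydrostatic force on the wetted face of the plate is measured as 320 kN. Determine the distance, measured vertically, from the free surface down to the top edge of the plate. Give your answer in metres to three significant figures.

γ = 9.81 kN/m³.
A = 4.63 × 3.45 = 15.9735 m².
From F = γ·h_c·A, the centroid depth is h_c = 320/(9.81 × 15.9735) = 2.04212 m.
The centroid lies 3.45/2 = 1.725 m below the top edge, so the top edge sits at h_top = 2.04212 − 1.725 = 0.31712 m below the surface.

d_top ≈ 0.317 m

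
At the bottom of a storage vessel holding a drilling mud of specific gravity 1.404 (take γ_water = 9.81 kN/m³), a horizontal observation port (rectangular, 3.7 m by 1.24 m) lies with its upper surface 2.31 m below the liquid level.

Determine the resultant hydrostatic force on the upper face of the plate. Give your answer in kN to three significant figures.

γ = 1.404 × 9.81 = 13.77324 kN/m³.
The plate is horizontal, so pressure is uniform at p = γ·h = 13.77324 × 2.31 = 31.8162 kN/m².
A = 3.7 × 1.24 = 4.588 m².
F = p·A = 31.8162 × 4.588 = 145.973 kN.

F ≈ 146 kN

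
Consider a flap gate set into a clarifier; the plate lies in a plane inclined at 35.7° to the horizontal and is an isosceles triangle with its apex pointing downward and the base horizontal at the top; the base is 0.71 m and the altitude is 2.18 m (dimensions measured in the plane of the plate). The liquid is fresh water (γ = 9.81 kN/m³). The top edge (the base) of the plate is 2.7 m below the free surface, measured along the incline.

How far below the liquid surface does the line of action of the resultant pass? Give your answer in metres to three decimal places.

h_p = 2.045 m

γ = 9.81 kN/m³.
Let θ = 35.7° be the plate's angle to the horizontal; measure y along the incline from where the plane meets the free surface. Vertical depth h = y·sinθ with sinθ = 0.583541.
With the apex down, the centroid sits h/3 = 2.18/3 = 0.726667 m below the base (the top edge), so y_c = 2.7 + 0.726667 = 3.42667 m and h_c = 3.42667 × 0.583541 = 1.9996 m.
A = ½ × 0.71 × 2.18 = 0.7739 m².
Resultant F = γ·h_c·A = 9.81 × 1.9996 × 0.7739 = 15.1809 kN.
I_c = b·h³/36 = 0.71 × 2.18³/36 = 0.204327 m⁴.
Centre of pressure: y_p = y_c + I_c/(y_c·A) = 3.42667 + 0.204327/(3.42667 × 0.7739) = 3.42667 + 0.0770493 = 3.50372 m along the plane.
Vertically, h_p = y_p·sinθ = 3.50372 × 0.583541 = 2.04456 m.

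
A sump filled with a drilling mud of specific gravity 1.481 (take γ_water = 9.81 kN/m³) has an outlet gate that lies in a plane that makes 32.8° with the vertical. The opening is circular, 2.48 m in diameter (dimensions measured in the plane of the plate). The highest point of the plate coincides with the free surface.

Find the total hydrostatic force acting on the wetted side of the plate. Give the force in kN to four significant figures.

γ = 1.481 × 9.81 = 14.52861 kN/m³.
The plate makes 32.8° with the vertical, i.e. θ = 90° − 32.8° = 57.2° to the horizontal. Measuring y along the incline from the free-surface line, vertical depth h = y·sinθ with sinθ = 0.840567.
The centroid is at the centre, 1.24 m below the top of the plate, so y_c = 1.24 m and h_c = 1.24 × 0.840567 = 1.0423 m.
A = π(1.24)² = 4.83051 m².
Resultant F = γ·h_c·A = 14.52861 × 1.0423 × 4.83051 = 73.1492 kN.

F ≈ 73.15 kN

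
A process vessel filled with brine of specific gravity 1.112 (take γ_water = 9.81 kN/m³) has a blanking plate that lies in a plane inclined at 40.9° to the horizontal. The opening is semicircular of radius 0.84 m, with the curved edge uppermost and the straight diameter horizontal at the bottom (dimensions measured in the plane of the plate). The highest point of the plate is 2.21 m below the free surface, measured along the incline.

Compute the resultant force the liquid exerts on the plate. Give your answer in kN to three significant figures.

γ = 1.112 × 9.81 = 10.90872 kN/m³.
Let θ = 40.9° be the plate's angle to the horizontal; measure y along the incline from where the plane meets the free surface. Vertical depth h = y·sinθ with sinθ = 0.654741.
The centroid lies 4r/(3π) = 0.356507 m above the diameter, so r − 4r/(3π) = 0.84 − 0.356507 = 0.483493 m below the topmost point, so y_c = 2.21 + 0.483493 = 2.69349 m and h_c = 2.69349 × 0.654741 = 1.76354 m.
A = πr²/2 = π × 0.84²/2 = 1.10835 m².
Resultant F = γ·h_c·A = 10.90872 × 1.76354 × 1.10835 = 21.3224 kN.

F ≈ 21.3 kN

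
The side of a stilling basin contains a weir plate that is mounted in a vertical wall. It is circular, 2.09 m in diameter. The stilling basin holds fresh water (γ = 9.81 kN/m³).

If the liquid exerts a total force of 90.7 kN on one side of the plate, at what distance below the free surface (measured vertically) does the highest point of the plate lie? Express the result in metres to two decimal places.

γ = 9.81 kN/m³.
A = π(1.045)² = 3.4307 m².
From F = γ·h_c·A, the centroid depth is h_c = 90.7/(9.81 × 3.4307) = 2.69498 m.
The centroid is at the centre, 1.045 m below the top of the plate, so the highest point sits at h_top = 2.69498 − 1.045 = 1.64998 m below the surface.

d_top ≈ 1.65 m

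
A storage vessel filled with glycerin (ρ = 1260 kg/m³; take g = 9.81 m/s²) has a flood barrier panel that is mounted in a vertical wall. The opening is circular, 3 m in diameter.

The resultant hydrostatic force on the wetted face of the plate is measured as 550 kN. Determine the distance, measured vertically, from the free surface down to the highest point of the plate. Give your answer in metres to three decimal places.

γ = ρg = 1260 × 9.81 / 1000 = 12.3606 kN/m³.
A = π(1.5)² = 7.06858 m².
From F = γ·h_c·A, the centroid depth is h_c = 550/(12.3606 × 7.06858) = 6.29493 m.
The centroid is at the centre, 1.5 m below the top of the plate, so the highest point sits at h_top = 6.29493 − 1.5 = 4.79493 m below the surface.

d_top ≈ 4.795 m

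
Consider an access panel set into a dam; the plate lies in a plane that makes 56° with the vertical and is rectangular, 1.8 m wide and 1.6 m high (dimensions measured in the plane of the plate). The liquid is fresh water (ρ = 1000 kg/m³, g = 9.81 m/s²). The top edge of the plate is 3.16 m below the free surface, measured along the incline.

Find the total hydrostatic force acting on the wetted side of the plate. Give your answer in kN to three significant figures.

F ≈ 62.6 kN

γ = ρg = 1000 × 9.81 = 9810 N/m³ = 9.81 kN/m³.
The plate makes 56° with the vertical, i.e. θ = 90° − 56° = 34° to the horizontal. Measuring y along the incline from the free-surface line, vertical depth h = y·sinθ with sinθ = 0.559193.
The centroid lies 1.6/2 = 0.8 m below the top edge, so y_c = 3.16 + 0.8 = 3.96 m and h_c = 3.96 × 0.559193 = 2.2144 m.
A = 1.8 × 1.6 = 2.88 m².
Resultant F = γ·h_c·A = 9.81 × 2.2144 × 2.88 = 62.563 kN.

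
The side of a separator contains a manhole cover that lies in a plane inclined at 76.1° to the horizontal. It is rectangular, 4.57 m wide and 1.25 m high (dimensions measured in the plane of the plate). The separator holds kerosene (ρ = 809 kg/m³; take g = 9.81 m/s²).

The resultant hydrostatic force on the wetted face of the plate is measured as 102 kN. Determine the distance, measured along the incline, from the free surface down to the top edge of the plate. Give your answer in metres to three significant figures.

γ = ρg = 809 × 9.81 / 1000 = 7.93629 kN/m³.
A = 4.57 × 1.25 = 5.7125 m².
From F = γ·h_c·A, the centroid depth is h_c = 102/(7.93629 × 5.7125) = 2.24986 m.
Let θ = 76.1° be the plate's angle to the horizontal; measure y along the incline from where the plane meets the free surface. Vertical depth h = y·sinθ with sinθ = 0.970716.
Along the incline, y_c = h_c/sinθ = 2.24986/0.970716 = 2.31773 m.
The centroid lies 1.25/2 = 0.625 m below the top edge, so the top edge sits at y_top = 2.31773 − 0.625 = 1.69273 m along the incline.

y_top ≈ 1.69 m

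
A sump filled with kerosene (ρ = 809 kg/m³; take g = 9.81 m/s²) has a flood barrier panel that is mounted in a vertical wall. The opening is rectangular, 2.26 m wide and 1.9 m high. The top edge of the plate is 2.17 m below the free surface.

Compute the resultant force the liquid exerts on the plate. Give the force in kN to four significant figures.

γ = ρg = 809 × 9.81 / 1000 = 7.93629 kN/m³.
The centroid lies 1.9/2 = 0.95 m below the top edge, so the centroid depth is h_c = 2.17 + 0.95 = 3.12 m.
A = 2.26 × 1.9 = 4.294 m².
Resultant F = γ·h_c·A = 7.93629 × 3.12 × 4.294 = 106.325 kN.

F ≈ 106.3 kN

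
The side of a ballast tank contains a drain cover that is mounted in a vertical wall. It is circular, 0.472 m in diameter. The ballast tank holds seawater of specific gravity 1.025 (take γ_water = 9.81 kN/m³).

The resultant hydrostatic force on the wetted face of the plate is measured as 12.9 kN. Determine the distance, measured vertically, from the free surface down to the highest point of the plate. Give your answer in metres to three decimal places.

γ = 1.025 × 9.81 = 10.05525 kN/m³.
A = π(0.236)² = 0.174974 m².
From F = γ·h_c·A, the centroid depth is h_c = 12.9/(10.05525 × 0.174974) = 7.33201 m.
The centroid is at the centre, 0.236 m below the top of the plate, so the highest point sits at h_top = 7.33201 − 0.236 = 7.09601 m below the surface.

d_top ≈ 7.096 m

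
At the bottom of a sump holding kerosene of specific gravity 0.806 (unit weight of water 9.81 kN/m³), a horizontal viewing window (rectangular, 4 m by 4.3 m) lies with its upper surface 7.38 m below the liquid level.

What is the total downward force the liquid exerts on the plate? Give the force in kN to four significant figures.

γ = 0.806 × 9.81 = 7.90686 kN/m³.
The plate is horizontal, so pressure is uniform at p = γ·h = 7.90686 × 7.38 = 58.3526 kN/m².
A = 4 × 4.3 = 17.2 m².
F = p·A = 58.3526 × 17.2 = 1003.66 kN.

F ≈ 1004 kN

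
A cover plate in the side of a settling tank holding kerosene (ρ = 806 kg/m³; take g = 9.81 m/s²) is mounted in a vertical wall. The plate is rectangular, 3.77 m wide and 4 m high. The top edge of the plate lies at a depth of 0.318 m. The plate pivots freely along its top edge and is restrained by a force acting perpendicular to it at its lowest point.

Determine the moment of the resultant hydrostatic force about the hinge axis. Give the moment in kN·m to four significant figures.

M ≈ 711.8 kN·m

γ = ρg = 806 × 9.81 / 1000 = 7.90686 kN/m³.
The centroid lies 4/2 = 2 m below the top edge, so the centroid depth is h_c = 0.318 + 2 = 2.318 m.
A = 3.77 × 4 = 15.08 m².
Resultant F = γ·h_c·A = 7.90686 × 2.318 × 15.08 = 276.388 kN.
I_c = b·h³/12 = 3.77 × 4³/12 = 20.1067 m⁴.
Centre of pressure: y_p = y_c + I_c/(y_c·A) = 2.318 + 20.1067/(2.318 × 15.08) = 2.318 + 0.575209 = 2.89321 m along the plane.
The resultant acts 2 + 0.575209 = 2.57521 m (along the plate) below the hinge at the top edge, so the moment about the hinge is M = F × 2.57521 = 276.388 × 2.57521 = 711.757 kN·m.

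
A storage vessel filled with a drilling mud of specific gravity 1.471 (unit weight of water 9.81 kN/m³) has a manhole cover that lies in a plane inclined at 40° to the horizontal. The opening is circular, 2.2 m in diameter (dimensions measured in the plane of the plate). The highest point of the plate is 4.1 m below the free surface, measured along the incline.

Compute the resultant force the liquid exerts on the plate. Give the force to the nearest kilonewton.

F ≈ 183 kN

γ = 1.471 × 9.81 = 14.43051 kN/m³.
Let θ = 40° be the plate's angle to the horizontal; measure y along the incline from where the plane meets the free surface. Vertical depth h = y·sinθ with sinθ = 0.642788.
The centroid is at the centre, 1.1 m below the top of the plate, so y_c = 4.1 + 1.1 = 5.2 m and h_c = 5.2 × 0.642788 = 3.3425 m.
A = π(1.1)² = 3.80133 m².
Resultant F = γ·h_c·A = 14.43051 × 3.3425 × 3.80133 = 183.353 kN.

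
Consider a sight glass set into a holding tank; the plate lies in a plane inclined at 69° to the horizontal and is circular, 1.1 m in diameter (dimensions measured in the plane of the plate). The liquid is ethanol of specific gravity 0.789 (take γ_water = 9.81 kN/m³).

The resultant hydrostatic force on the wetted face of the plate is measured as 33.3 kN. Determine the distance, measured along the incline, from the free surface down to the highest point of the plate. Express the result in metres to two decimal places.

y_top ≈ 4.30 m

γ = 0.789 × 9.81 = 7.74009 kN/m³.
A = π(0.55)² = 0.950332 m².
From F = γ·h_c·A, the centroid depth is h_c = 33.3/(7.74009 × 0.950332) = 4.52713 m.
Let θ = 69° be the plate's angle to the horizontal; measure y along the incline from where the plane meets the free surface. Vertical depth h = y·sinθ with sinθ = 0.933580.
Along the incline, y_c = h_c/sinθ = 4.52713/0.933580 = 4.84921 m.
The centroid is at the centre, 0.55 m below the top of the plate, so the highest point sits at y_top = 4.84921 − 0.55 = 4.29921 m along the incline.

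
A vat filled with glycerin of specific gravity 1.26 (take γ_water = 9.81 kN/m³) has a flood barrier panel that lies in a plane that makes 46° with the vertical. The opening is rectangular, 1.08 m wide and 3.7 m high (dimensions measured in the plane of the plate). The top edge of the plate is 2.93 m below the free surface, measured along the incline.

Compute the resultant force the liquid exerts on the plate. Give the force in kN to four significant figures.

γ = 1.26 × 9.81 = 12.3606 kN/m³.
The plate makes 46° with the vertical, i.e. θ = 90° − 46° = 44° to the horizontal. Measuring y along the incline from the free-surface line, vertical depth h = y·sinθ with sinθ = 0.694658.
The centroid lies 3.7/2 = 1.85 m below the top edge, so y_c = 2.93 + 1.85 = 4.78 m and h_c = 4.78 × 0.694658 = 3.32047 m.
A = 1.08 × 3.7 = 3.996 m².
Resultant F = γ·h_c·A = 12.3606 × 3.32047 × 3.996 = 164.008 kN.

F ≈ 164.0 kN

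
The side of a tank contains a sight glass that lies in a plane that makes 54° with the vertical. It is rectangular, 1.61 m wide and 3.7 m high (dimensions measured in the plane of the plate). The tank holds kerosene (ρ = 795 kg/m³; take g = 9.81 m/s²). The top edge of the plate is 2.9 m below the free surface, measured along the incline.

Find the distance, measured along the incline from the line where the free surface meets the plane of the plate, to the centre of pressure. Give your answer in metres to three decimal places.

y_p = 4.990 m

γ = ρg = 795 × 9.81 / 1000 = 7.79895 kN/m³.
The plate makes 54° with the vertical, i.e. θ = 90° − 54° = 36° to the horizontal. Measuring y along the incline from the free-surface line, vertical depth h = y·sinθ with sinθ = 0.587785.
The centroid lies 3.7/2 = 1.85 m below the top edge, so y_c = 2.9 + 1.85 = 4.75 m and h_c = 4.75 × 0.587785 = 2.79198 m.
A = 1.61 × 3.7 = 5.957 m².
Resultant F = γ·h_c·A = 7.79895 × 2.79198 × 5.957 = 129.711 kN.
I_c = b·h³/12 = 1.61 × 3.7³/12 = 6.79594 m⁴.
Centre of pressure: y_p = y_c + I_c/(y_c·A) = 4.75 + 6.79594/(4.75 × 5.957) = 4.75 + 0.240175 = 4.99017 m along the plane.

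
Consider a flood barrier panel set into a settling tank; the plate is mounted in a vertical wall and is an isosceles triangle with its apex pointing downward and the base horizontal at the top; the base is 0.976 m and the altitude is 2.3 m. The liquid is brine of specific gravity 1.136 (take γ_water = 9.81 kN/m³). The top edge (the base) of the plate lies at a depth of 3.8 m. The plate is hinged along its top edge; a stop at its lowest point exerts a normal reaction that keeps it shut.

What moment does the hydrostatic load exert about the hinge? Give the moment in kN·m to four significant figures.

γ = 1.136 × 9.81 = 11.14416 kN/m³.
With the apex down, the centroid sits h/3 = 2.3/3 = 0.766667 m below the base (the top edge), so the centroid depth is h_c = 3.8 + 0.766667 = 4.56667 m.
A = ½ × 0.976 × 2.3 = 1.1224 m².
Resultant F = γ·h_c·A = 11.14416 × 4.56667 × 1.1224 = 57.1208 kN.
I_c = b·h³/36 = 0.976 × 2.3³/36 = 0.329861 m⁴.
Centre of pressure: y_p = y_c + I_c/(y_c·A) = 4.56667 + 0.329861/(4.56667 × 1.1224) = 4.56667 + 0.0643552 = 4.63103 m along the plane.
The resultant acts 0.766667 + 0.0643552 = 0.831022 m (along the plate) below the hinge at the top edge, so the moment about the hinge is M = F × 0.831022 = 57.1208 × 0.831022 = 47.4686 kN·m.

M ≈ 47.47 kN·m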